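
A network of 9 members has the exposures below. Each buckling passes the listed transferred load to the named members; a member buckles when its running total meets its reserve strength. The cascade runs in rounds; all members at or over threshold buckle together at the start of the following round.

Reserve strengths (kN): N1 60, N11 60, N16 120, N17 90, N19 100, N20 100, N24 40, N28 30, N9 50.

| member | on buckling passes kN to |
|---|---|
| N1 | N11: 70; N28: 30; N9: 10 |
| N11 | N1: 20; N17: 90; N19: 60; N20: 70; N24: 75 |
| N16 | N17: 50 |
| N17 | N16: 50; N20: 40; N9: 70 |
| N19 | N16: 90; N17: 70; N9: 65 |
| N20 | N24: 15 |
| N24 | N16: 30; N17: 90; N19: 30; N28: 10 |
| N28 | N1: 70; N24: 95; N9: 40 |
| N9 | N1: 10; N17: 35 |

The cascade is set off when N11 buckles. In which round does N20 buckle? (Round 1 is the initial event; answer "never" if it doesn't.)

Round 1 — N11 buckles (initial).
  N1: +20 → 20 < 60
  N17: +90 → 90 ≥ 90
  N19: +60 → 60 < 100
  N20: +70 → 70 < 100
  N24: +75 → 75 ≥ 40
Round 2 — N17, N24 buckle.
  N16: +50+30 → 80 < 120
  N19: +30 → 90 < 100
  N20: +40 → 110 ≥ 100
  N28: +10 → 10 < 30
  N9: +70 → 70 ≥ 50
Round 3 — N20, N9 buckle.
  N1: +10 → 30 < 60
No further bucklings.

3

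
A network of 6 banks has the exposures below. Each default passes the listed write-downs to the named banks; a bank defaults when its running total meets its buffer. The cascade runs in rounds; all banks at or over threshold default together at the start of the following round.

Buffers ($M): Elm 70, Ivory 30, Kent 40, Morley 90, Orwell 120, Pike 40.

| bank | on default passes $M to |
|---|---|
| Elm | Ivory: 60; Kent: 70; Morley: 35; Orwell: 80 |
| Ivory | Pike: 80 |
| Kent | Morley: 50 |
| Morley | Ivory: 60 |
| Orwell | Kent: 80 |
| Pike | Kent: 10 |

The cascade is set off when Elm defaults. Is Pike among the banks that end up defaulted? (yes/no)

Round 1 — Elm defaults (initial).
  Ivory: +60 → 60 ≥ 30
  Kent: +70 → 70 ≥ 40
  Morley: +35 → 35 < 90
  Orwell: +80 → 80 < 120
Round 2 — Ivory, Kent default.
  Morley: +50 → 85 < 90
  Pike: +80 → 80 ≥ 40
Round 3 — Pike defaults.
No further defaults.

yes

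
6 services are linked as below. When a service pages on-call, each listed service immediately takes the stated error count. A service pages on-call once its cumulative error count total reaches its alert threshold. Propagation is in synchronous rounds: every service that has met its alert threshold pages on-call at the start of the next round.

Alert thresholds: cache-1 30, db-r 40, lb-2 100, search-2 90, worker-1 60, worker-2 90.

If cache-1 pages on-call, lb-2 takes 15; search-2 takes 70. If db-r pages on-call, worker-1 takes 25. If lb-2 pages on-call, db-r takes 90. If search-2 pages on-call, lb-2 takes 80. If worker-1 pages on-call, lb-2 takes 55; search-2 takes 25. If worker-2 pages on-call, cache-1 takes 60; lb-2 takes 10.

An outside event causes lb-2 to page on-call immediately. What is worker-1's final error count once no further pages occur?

Round 1 — lb-2 pages on-call (initial).
  db-r: +90 → 90 ≥ 40
Round 2 — db-r pages on-call.
  worker-1: +25 → 25 < 60
No further pages.

25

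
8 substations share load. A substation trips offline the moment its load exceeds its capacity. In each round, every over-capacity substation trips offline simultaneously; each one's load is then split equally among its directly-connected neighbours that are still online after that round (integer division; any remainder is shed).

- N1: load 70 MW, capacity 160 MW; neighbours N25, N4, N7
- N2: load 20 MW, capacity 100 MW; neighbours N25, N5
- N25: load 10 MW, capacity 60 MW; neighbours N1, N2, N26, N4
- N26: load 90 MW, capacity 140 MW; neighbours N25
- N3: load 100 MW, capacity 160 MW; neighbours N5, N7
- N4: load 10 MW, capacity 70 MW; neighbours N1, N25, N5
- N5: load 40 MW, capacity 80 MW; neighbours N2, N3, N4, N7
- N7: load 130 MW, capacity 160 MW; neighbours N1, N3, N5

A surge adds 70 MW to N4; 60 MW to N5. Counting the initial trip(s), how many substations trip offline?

8

Round 1 — N4 at 80 > 70; N5 at 100 > 80. N4, N5 trip offline.
  N4 sheds 80 MW to N1, N25: 40 each.
    N1: 70+40 = 110 ≤ 160
    N25: 10+40 = 50 ≤ 60
  N5 sheds 100 MW to N2, N3, N7: 33 each (1 lost).
    N2: 20+33 = 53 ≤ 100
    N3: 100+33 = 133 ≤ 160
    N7: 130+33 = 163 > 160
Round 2 — N7 trips offline.
  N7 sheds 163 MW to N1, N3: 81 each (1 lost).
    N1: 110+81 = 191 > 160
    N3: 133+81 = 214 > 160
Round 3 — N1, N3 trip offline.
  N1 sheds 191 MW to N25: 191 each.
    N25: 50+191 = 241 > 60
  N3 sheds 214 MW: no online neighbours, lost.
Round 4 — N25 trips offline.
  N25 sheds 241 MW to N2, N26: 120 each (1 lost).
    N2: 53+120 = 173 > 100
    N26: 90+120 = 210 > 140
Round 5 — N2, N26 trip offline.
  N2 sheds 173 MW: no online neighbours, lost.
  N26 sheds 210 MW: no online neighbours, lost.
No further trips.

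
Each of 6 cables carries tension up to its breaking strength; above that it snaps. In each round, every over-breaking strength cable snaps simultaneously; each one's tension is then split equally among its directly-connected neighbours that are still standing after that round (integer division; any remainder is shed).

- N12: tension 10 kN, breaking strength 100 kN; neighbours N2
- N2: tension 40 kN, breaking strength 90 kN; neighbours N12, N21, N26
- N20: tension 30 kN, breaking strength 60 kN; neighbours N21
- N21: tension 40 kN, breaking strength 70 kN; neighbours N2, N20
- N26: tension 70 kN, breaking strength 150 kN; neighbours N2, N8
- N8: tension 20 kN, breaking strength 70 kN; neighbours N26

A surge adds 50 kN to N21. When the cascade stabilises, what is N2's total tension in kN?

Round 1 — N21 at 90 > 70. N21 snaps.
  N21 sheds 90 kN to N2, N20: 45 each.
    N2: 40+45 = 85 ≤ 90
    N20: 30+45 = 75 > 60
Round 2 — N20 snaps.
  N20 sheds 75 kN: no online neighbours, lost.
No further breaks.

85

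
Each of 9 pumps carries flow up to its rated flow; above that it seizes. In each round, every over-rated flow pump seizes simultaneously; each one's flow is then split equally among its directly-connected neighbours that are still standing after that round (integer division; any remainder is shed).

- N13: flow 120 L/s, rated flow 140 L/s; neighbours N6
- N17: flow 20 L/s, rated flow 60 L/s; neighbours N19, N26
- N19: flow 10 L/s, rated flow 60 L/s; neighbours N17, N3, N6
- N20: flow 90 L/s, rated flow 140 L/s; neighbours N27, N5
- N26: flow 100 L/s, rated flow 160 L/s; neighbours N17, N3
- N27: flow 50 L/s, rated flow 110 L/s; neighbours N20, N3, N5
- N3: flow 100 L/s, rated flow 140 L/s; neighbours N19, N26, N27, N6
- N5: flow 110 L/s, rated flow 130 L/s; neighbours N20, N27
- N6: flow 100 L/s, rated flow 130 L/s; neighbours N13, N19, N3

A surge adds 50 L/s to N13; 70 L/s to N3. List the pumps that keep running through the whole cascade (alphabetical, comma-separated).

Round 1 — N13 at 170 > 140; N3 at 170 > 140. N13, N3 seize.
  N13 sheds 170 L/s to N6: 170 each.
    N6: 100+170 = 270 > 130
  N3 sheds 170 L/s to N19, N26, N27, N6: 42 each (2 lost).
    N19: 10+42 = 52 ≤ 60
    N26: 100+42 = 142 ≤ 160
    N27: 50+42 = 92 ≤ 110
    N6: 270+42 = 312 > 130
Round 2 — N6 seizes.
  N6 sheds 312 L/s to N19: 312 each.
    N19: 52+312 = 364 > 60
Round 3 — N19 seizes.
  N19 sheds 364 L/s to N17: 364 each.
    N17: 20+364 = 384 > 60
Round 4 — N17 seizes.
  N17 sheds 384 L/s to N26: 384 each.
    N26: 142+384 = 526 > 160
Round 5 — N26 seizes.
  N26 sheds 526 L/s: no online neighbours, lost.
No further seizures.

N20, N27, N5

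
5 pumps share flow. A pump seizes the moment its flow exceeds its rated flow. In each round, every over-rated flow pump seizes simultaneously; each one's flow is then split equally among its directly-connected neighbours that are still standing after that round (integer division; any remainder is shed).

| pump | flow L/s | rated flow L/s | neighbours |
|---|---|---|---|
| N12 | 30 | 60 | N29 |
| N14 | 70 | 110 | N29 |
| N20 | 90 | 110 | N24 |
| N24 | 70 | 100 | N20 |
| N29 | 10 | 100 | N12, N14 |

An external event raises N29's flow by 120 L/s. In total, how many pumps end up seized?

Round 1 — N29 at 130 > 100. N29 seizes.
  N29 sheds 130 L/s to N12, N14: 65 each.
    N12: 30+65 = 95 > 60
    N14: 70+65 = 135 > 110
Round 2 — N12, N14 seize.
  N12 sheds 95 L/s: no online neighbours, lost.
  N14 sheds 135 L/s: no online neighbours, lost.
No further seizures.

3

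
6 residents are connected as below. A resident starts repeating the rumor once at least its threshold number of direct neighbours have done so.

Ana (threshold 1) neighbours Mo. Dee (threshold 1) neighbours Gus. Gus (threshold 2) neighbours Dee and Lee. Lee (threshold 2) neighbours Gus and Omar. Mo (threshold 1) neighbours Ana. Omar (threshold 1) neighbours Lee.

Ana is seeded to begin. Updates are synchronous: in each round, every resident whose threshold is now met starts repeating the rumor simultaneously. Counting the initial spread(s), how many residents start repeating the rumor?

2

Round 1 — Ana starts repeating the rumor (initial).
Round 2 — checking thresholds:
  Mo: 1 of 1 neighbours ≥ 1, starts repeating the rumor.
Round 3 — no new spreads; cascade stops.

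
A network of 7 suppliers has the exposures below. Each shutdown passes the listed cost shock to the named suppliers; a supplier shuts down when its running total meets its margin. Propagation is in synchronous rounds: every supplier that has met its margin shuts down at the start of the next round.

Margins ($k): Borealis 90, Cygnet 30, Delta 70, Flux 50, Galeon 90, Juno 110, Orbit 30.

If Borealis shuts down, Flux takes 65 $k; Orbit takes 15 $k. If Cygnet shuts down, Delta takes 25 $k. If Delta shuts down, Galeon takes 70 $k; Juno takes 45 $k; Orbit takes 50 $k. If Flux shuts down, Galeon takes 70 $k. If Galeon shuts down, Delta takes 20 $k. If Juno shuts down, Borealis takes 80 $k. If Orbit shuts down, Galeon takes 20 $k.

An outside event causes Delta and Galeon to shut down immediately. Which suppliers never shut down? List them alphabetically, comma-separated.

Borealis, Cygnet, Flux, Juno

Round 1 — Delta, Galeon shut down (initial).
  Juno: +45 → 45 < 110
  Orbit: +50 → 50 ≥ 30
Round 2 — Orbit shuts down.
No further shutdowns.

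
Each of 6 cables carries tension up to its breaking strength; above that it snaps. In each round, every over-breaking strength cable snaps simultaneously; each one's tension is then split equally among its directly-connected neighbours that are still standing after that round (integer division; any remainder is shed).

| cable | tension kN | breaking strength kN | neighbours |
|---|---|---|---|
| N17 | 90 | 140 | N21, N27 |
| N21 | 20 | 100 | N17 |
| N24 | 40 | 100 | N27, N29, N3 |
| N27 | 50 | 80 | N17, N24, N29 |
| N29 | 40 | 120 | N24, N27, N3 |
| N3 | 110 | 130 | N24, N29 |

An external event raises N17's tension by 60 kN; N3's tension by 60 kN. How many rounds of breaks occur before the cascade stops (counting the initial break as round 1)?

2

Round 1 — N17 at 150 > 140; N3 at 170 > 130. N17, N3 snap.
  N17 sheds 150 kN to N21, N27: 75 each.
    N21: 20+75 = 95 ≤ 100
    N27: 50+75 = 125 > 80
  N3 sheds 170 kN to N24, N29: 85 each.
    N24: 40+85 = 125 > 100
    N29: 40+85 = 125 > 120
Round 2 — N24, N27, N29 snap.
  N24 sheds 125 kN: no online neighbours, lost.
  N27 sheds 125 kN: no online neighbours, lost.
  N29 sheds 125 kN: no online neighbours, lost.
No further breaks.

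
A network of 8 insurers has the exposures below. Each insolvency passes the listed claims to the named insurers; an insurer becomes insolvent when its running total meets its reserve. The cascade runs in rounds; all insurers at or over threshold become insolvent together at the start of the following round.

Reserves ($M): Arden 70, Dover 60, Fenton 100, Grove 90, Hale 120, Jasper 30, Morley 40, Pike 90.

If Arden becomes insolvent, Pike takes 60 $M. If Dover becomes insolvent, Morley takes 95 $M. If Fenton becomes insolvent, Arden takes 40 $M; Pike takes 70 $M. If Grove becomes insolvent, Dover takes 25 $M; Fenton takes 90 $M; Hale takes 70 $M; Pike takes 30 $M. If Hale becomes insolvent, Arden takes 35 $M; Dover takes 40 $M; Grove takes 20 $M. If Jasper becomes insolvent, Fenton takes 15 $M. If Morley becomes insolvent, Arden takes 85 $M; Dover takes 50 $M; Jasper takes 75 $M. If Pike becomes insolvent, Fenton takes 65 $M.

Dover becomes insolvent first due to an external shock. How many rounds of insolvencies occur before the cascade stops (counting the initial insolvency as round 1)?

3

Round 1 — Dover becomes insolvent (initial).
  Morley: +95 → 95 ≥ 40
Round 2 — Morley becomes insolvent.
  Arden: +85 → 85 ≥ 70
  Jasper: +75 → 75 ≥ 30
Round 3 — Arden, Jasper become insolvent.
  Fenton: +15 → 15 < 100
  Pike: +60 → 60 < 90
No further insolvencies.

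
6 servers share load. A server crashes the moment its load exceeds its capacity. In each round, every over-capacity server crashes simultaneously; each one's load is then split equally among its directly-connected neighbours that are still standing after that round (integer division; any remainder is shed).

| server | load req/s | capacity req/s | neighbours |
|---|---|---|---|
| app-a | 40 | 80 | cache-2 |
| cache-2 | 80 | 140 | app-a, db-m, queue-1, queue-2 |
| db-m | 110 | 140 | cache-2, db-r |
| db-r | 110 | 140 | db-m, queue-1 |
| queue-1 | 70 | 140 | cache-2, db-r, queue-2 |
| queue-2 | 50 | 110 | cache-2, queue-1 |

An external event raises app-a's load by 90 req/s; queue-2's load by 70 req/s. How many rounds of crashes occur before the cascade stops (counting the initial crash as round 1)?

Round 1 — app-a at 130 > 80; queue-2 at 120 > 110. app-a, queue-2 crash.
  app-a sheds 130 req/s to cache-2: 130 each.
    cache-2: 80+130 = 210 > 140
  queue-2 sheds 120 req/s to cache-2, queue-1: 60 each.
    cache-2: 210+60 = 270 > 140
    queue-1: 70+60 = 130 ≤ 140
Round 2 — cache-2 crashes.
  cache-2 sheds 270 req/s to db-m, queue-1: 135 each.
    db-m: 110+135 = 245 > 140
    queue-1: 130+135 = 265 > 140
Round 3 — db-m, queue-1 crash.
  db-m sheds 245 req/s to db-r: 245 each.
    db-r: 110+245 = 355 > 140
  queue-1 sheds 265 req/s to db-r: 265 each.
    db-r: 355+265 = 620 > 140
Round 4 — db-r crashes.
  db-r sheds 620 req/s: no online neighbours, lost.
No further crashes.

4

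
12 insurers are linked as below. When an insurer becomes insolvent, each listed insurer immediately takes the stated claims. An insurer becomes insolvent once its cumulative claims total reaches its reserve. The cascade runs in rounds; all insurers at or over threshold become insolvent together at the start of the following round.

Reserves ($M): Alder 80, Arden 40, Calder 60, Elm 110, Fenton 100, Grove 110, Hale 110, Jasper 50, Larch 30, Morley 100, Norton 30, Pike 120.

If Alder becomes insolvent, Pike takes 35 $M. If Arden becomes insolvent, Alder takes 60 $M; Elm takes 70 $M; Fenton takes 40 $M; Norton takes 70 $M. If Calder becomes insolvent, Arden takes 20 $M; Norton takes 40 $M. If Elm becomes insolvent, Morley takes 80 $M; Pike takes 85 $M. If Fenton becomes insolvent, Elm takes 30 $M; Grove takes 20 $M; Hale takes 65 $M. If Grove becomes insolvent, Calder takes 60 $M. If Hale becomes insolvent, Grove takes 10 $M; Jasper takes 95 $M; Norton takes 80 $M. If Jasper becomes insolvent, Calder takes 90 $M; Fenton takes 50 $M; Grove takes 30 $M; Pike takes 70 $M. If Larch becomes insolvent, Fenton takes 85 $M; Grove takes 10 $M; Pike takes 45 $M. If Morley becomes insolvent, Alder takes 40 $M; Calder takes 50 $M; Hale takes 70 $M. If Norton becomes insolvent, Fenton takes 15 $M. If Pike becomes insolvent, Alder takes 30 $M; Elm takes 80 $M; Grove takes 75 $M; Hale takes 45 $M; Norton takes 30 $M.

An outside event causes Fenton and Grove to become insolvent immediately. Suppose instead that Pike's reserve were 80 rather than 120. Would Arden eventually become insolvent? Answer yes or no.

no

With Pike's reserve at 80:
Round 1 — Fenton, Grove become insolvent (initial).
  Calder: +60 → 60 ≥ 60
  Elm: +30 → 30 < 110
  Hale: +65 → 65 < 110
Round 2 — Calder becomes insolvent.
  Arden: +20 → 20 < 40
  Norton: +40 → 40 ≥ 30
Round 3 — Norton becomes insolvent.
No further insolvencies.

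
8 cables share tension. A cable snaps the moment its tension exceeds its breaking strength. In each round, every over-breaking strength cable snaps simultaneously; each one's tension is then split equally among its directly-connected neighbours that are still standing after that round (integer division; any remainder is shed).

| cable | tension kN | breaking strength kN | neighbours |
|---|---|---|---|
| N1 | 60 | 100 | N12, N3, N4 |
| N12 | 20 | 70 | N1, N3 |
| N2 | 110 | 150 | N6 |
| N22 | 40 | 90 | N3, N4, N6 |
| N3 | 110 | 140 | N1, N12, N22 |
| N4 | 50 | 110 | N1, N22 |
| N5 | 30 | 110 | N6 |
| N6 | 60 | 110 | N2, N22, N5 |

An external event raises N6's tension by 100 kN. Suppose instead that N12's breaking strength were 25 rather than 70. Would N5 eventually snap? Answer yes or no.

no

With N12's breaking strength at 25:
Round 1 — N6 at 160 > 110. N6 snaps.
  N6 sheds 160 kN to N2, N22, N5: 53 each (1 lost).
    N2: 110+53 = 163 > 150
    N22: 40+53 = 93 > 90
    N5: 30+53 = 83 ≤ 110
Round 2 — N2, N22 snap.
  N2 sheds 163 kN: no online neighbours, lost.
  N22 sheds 93 kN to N3, N4: 46 each (1 lost).
    N3: 110+46 = 156 > 140
    N4: 50+46 = 96 ≤ 110
Round 3 — N3 snaps.
  N3 sheds 156 kN to N1, N12: 78 each.
    N1: 60+78 = 138 > 100
    N12: 20+78 = 98 > 25
Round 4 — N1, N12 snap.
  N1 sheds 138 kN to N4: 138 each.
    N4: 96+138 = 234 > 110
  N12 sheds 98 kN: no online neighbours, lost.
Round 5 — N4 snaps.
  N4 sheds 234 kN: no online neighbours, lost.
No further breaks.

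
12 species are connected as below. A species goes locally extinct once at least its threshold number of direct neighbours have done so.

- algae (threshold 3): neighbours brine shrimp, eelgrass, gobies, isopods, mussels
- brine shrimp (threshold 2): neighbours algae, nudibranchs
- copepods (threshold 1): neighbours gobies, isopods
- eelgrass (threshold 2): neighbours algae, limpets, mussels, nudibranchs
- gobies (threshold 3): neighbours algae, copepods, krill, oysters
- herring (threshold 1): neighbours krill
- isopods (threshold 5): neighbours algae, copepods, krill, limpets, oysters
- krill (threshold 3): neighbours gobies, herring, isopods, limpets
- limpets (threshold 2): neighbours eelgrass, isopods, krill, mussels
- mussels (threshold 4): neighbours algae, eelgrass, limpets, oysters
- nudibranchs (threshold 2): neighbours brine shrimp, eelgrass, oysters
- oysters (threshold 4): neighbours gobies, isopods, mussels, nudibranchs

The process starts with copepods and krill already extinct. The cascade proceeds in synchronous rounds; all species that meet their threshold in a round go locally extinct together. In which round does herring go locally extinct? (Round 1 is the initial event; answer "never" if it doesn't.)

Round 1 — copepods, krill go locally extinct (initial).
Round 2 — checking thresholds:
  gobies: 2 of 4 neighbours < 3, holds.
  herring: 1 of 1 neighbours ≥ 1, goes locally extinct.
  isopods: 2 of 5 neighbours < 5, holds.
  limpets: 1 of 4 neighbours < 2, holds.
Round 3 — no new extinctions; cascade stops.

2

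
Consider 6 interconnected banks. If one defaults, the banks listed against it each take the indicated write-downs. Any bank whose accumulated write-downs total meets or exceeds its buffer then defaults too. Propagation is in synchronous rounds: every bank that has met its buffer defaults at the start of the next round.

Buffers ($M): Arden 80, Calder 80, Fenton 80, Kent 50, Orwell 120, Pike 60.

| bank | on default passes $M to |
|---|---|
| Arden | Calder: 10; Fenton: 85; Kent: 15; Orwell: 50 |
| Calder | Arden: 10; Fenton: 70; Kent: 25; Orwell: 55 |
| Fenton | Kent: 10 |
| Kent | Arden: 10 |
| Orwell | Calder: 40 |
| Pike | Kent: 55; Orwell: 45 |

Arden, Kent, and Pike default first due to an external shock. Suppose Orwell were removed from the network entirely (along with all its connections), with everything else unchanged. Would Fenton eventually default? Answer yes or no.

With Orwell removed:
Round 1 — Arden, Kent, Pike default (initial).
  Calder: +10 → 10 < 80
  Fenton: +85 → 85 ≥ 80
Round 2 — Fenton defaults.
No further defaults.

yes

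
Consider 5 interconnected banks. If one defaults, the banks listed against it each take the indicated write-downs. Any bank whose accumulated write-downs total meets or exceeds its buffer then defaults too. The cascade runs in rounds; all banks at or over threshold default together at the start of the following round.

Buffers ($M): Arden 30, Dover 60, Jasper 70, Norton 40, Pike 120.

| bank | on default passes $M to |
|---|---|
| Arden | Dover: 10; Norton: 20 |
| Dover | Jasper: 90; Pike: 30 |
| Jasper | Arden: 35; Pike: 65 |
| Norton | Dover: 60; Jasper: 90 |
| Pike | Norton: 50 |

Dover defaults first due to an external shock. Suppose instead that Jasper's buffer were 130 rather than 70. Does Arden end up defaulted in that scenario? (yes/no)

no

With Jasper's buffer at 130:
Round 1 — Dover defaults (initial).
  Jasper: +90 → 90 < 130
  Pike: +30 → 30 < 120
No further defaults.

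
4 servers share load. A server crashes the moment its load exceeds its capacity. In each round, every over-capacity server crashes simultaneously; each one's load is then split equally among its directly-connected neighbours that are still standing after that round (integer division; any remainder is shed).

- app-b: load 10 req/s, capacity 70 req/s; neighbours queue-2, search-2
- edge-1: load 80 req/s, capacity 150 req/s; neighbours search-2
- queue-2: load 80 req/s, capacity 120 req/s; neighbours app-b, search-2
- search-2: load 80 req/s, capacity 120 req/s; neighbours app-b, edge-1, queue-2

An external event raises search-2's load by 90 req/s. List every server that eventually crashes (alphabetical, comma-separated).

app-b, queue-2, search-2

Round 1 — search-2 at 170 > 120. search-2 crashes.
  search-2 sheds 170 req/s to app-b, edge-1, queue-2: 56 each (2 lost).
    app-b: 10+56 = 66 ≤ 70
    edge-1: 80+56 = 136 ≤ 150
    queue-2: 80+56 = 136 > 120
Round 2 — queue-2 crashes.
  queue-2 sheds 136 req/s to app-b: 136 each.
    app-b: 66+136 = 202 > 70
Round 3 — app-b crashes.
  app-b sheds 202 req/s: no online neighbours, lost.
No further crashes.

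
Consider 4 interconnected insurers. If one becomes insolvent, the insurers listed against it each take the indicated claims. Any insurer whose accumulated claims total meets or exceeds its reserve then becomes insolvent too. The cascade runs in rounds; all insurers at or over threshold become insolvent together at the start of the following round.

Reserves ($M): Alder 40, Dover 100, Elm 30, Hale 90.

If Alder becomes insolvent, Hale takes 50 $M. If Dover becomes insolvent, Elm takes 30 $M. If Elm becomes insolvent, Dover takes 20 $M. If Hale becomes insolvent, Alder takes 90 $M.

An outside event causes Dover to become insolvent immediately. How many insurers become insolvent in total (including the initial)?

Round 1 — Dover becomes insolvent (initial).
  Elm: +30 → 30 ≥ 30
Round 2 — Elm becomes insolvent.
No further insolvencies.

2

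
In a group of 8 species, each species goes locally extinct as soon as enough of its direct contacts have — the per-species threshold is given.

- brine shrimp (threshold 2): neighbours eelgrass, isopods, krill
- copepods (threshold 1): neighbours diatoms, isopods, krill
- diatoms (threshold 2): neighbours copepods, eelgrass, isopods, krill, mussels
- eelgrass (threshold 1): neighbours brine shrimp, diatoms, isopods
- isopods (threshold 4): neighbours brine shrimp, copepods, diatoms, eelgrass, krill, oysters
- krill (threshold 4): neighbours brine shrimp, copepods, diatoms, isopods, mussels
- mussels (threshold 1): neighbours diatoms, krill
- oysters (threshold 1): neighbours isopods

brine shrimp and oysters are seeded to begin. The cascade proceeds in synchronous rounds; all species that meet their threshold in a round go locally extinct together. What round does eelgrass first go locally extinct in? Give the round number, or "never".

Round 1 — brine shrimp, oysters go locally extinct (initial).
Round 2 — checking thresholds:
  eelgrass: 1 of 3 neighbours ≥ 1, goes locally extinct.
  isopods: 2 of 6 neighbours < 4, not yet.
  krill: 1 of 5 neighbours < 4, not yet.
Round 3 — no new extinctions; cascade stops.

2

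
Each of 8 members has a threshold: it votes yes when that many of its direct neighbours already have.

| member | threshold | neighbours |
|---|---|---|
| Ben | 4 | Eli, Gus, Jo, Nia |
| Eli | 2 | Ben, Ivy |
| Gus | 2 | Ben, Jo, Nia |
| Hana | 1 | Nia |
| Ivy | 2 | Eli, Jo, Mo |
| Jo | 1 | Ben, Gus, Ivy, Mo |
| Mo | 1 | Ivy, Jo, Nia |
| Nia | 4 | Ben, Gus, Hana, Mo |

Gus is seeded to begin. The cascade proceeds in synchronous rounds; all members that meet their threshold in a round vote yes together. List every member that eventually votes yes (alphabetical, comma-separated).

Gus, Ivy, Jo, Mo

Round 1 — Gus votes yes (initial).
Round 2 — checking thresholds:
  Ben: 1 of 4 neighbours < 4, below threshold.
  Jo: 1 of 4 neighbours ≥ 1, votes yes.
  Nia: 1 of 4 neighbours < 4, below threshold.
Round 3 — checking thresholds:
  Ben: 2 of 4 neighbours < 4, below threshold.
  Ivy: 1 of 3 neighbours < 2, below threshold.
  Mo: 1 of 3 neighbours ≥ 1, votes yes.
  Nia: 1 of 4 neighbours < 4, below threshold.
Round 4 — checking thresholds:
  Ben: 2 of 4 neighbours < 4, below threshold.
  Ivy: 2 of 3 neighbours ≥ 2, votes yes.
  Nia: 2 of 4 neighbours < 4, below threshold.
Round 5 — no new yes votes; cascade stops.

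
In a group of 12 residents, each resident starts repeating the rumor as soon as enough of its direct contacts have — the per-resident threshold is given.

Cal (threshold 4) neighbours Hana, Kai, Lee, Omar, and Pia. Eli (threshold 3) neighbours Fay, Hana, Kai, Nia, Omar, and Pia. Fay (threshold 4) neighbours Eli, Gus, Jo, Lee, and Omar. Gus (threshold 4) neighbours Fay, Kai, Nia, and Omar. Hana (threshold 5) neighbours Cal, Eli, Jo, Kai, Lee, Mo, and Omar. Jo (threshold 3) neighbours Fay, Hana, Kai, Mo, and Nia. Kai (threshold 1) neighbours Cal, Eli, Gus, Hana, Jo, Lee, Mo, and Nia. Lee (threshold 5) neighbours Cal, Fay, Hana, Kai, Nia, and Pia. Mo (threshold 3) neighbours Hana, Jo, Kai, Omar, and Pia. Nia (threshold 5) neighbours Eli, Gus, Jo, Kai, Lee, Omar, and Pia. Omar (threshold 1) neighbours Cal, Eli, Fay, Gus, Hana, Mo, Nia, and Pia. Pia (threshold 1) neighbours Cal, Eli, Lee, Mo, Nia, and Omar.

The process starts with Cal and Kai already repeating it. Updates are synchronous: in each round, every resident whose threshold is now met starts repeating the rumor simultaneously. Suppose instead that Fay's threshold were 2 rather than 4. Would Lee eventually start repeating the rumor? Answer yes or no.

With Fay's threshold at 2:
Round 1 — Cal, Kai start repeating the rumor (initial).
Round 2 — checking thresholds:
  Eli: 1 of 6 neighbours < 3, holds.
  Gus: 1 of 4 neighbours < 4, holds.
  Hana: 2 of 7 neighbours < 5, holds.
  Jo: 1 of 5 neighbours < 3, holds.
  Lee: 2 of 6 neighbours < 5, holds.
  Mo: 1 of 5 neighbours < 3, holds.
  Nia: 1 of 7 neighbours < 5, holds.
  Omar: 1 of 8 neighbours ≥ 1, starts repeating the rumor.
  Pia: 1 of 6 neighbours ≥ 1, starts repeating the rumor.
Round 3 — checking thresholds:
  Eli: 3 of 6 neighbours ≥ 3, starts repeating the rumor.
  Fay: 1 of 5 neighbours < 2, holds.
  Gus: 2 of 4 neighbours < 4, holds.
  Hana: 3 of 7 neighbours < 5, holds.
  Jo: 1 of 5 neighbours < 3, holds.
  Lee: 3 of 6 neighbours < 5, holds.
  Mo: 3 of 5 neighbours ≥ 3, starts repeating the rumor.
  Nia: 3 of 7 neighbours < 5, holds.
Round 4 — checking thresholds:
  Fay: 2 of 5 neighbours ≥ 2, starts repeating the rumor.
  Gus: 2 of 4 neighbours < 4, holds.
  Hana: 5 of 7 neighbours ≥ 5, starts repeating the rumor.
  Jo: 2 of 5 neighbours < 3, holds.
  Lee: 3 of 6 neighbours < 5, holds.
  Nia: 4 of 7 neighbours < 5, holds.
Round 5 — checking thresholds:
  Gus: 3 of 4 neighbours < 4, holds.
  Jo: 4 of 5 neighbours ≥ 3, starts repeating the rumor.
  Lee: 5 of 6 neighbours ≥ 5, starts repeating the rumor.
  Nia: 4 of 7 neighbours < 5, holds.
Round 6 — checking thresholds:
  Gus: 3 of 4 neighbours < 4, holds.
  Nia: 6 of 7 neighbours ≥ 5, starts repeating the rumor.
Round 7 — checking thresholds:
  Gus: 4 of 4 neighbours ≥ 4, starts repeating the rumor.
Round 8 — no new spreads; cascade stops.

yes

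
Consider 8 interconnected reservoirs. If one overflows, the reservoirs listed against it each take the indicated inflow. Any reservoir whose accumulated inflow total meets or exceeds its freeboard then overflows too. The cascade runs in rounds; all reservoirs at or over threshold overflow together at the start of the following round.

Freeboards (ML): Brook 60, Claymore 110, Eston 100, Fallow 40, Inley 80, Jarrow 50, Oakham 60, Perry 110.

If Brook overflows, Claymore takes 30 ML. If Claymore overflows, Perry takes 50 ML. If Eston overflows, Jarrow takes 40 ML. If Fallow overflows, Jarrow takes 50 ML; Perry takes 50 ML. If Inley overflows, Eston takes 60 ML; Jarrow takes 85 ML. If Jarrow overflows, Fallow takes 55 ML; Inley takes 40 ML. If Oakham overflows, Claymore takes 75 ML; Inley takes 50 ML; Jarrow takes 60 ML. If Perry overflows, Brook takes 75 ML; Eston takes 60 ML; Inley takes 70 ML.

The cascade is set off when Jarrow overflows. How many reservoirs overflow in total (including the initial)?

Round 1 — Jarrow overflows (initial).
  Fallow: +55 → 55 ≥ 40
  Inley: +40 → 40 < 80
Round 2 — Fallow overflows.
  Perry: +50 → 50 < 110
No further overflows.

2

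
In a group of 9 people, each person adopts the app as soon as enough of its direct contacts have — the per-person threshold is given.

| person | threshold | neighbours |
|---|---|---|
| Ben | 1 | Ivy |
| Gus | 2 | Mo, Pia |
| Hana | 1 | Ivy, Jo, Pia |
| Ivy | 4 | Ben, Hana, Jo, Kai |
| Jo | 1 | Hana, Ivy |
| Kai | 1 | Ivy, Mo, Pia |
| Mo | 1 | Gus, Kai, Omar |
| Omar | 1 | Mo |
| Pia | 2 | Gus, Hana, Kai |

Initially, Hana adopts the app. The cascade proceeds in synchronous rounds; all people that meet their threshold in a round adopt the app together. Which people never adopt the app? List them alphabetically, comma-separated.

Round 1 — Hana adopts the app (initial).
Round 2 — checking thresholds:
  Ivy: 1 of 4 neighbours < 4, not yet.
  Jo: 1 of 2 neighbours ≥ 1, adopts the app.
  Pia: 1 of 3 neighbours < 2, not yet.
Round 3 — no new adoptions; cascade stops.

Ben, Gus, Ivy, Kai, Mo, Omar, Pia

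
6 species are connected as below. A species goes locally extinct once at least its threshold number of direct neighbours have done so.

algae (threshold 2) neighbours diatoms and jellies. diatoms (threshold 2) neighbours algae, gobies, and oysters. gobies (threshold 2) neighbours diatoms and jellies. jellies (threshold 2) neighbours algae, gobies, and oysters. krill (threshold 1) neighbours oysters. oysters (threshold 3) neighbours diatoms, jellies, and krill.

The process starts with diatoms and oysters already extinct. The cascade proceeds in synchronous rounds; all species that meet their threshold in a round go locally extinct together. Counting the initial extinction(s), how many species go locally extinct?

3

Round 1 — diatoms, oysters go locally extinct (initial).
Round 2 — checking thresholds:
  algae: 1 of 2 neighbours < 2, below threshold.
  gobies: 1 of 2 neighbours < 2, below threshold.
  jellies: 1 of 3 neighbours < 2, below threshold.
  krill: 1 of 1 neighbours ≥ 1, goes locally extinct.
Round 3 — no new extinctions; cascade stops.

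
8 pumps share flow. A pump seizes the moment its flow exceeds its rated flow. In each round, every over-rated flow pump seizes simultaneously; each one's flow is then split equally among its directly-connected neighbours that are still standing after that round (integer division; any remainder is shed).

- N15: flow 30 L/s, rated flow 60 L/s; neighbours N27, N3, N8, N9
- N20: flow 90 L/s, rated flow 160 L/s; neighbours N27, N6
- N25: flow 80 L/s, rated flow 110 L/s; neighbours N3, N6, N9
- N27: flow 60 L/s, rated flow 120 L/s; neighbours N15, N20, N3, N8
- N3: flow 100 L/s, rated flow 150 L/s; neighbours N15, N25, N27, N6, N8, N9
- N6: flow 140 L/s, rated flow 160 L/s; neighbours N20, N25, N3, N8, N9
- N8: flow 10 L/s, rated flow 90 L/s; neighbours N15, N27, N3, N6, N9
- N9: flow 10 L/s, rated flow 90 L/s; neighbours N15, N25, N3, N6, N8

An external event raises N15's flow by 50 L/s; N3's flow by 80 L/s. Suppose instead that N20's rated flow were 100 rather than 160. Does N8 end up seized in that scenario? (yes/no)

With N20's rated flow at 100:
Round 1 — N15 at 80 > 60; N3 at 180 > 150. N15, N3 seize.
  N15 sheds 80 L/s to N27, N8, N9: 26 each (2 lost).
    N27: 60+26 = 86 ≤ 120
    N8: 10+26 = 36 ≤ 90
    N9: 10+26 = 36 ≤ 90
  N3 sheds 180 L/s to N25, N27, N6, N8, N9: 36 each.
    N25: 80+36 = 116 > 110
    N27: 86+36 = 122 > 120
    N6: 140+36 = 176 > 160
    N8: 36+36 = 72 ≤ 90
    N9: 36+36 = 72 ≤ 90
Round 2 — N25, N27, N6 seize.
  N25 sheds 116 L/s to N9: 116 each.
    N9: 72+116 = 188 > 90
  N27 sheds 122 L/s to N20, N8: 61 each.
    N20: 90+61 = 151 > 100
    N8: 72+61 = 133 > 90
  N6 sheds 176 L/s to N20, N8, N9: 58 each (2 lost).
    N20: 151+58 = 209 > 100
    N8: 133+58 = 191 > 90
    N9: 188+58 = 246 > 90
Round 3 — N20, N8, N9 seize.
  N20 sheds 209 L/s: no online neighbours, lost.
  N8 sheds 191 L/s: no online neighbours, lost.
  N9 sheds 246 L/s: no online neighbours, lost.
No further seizures.

yes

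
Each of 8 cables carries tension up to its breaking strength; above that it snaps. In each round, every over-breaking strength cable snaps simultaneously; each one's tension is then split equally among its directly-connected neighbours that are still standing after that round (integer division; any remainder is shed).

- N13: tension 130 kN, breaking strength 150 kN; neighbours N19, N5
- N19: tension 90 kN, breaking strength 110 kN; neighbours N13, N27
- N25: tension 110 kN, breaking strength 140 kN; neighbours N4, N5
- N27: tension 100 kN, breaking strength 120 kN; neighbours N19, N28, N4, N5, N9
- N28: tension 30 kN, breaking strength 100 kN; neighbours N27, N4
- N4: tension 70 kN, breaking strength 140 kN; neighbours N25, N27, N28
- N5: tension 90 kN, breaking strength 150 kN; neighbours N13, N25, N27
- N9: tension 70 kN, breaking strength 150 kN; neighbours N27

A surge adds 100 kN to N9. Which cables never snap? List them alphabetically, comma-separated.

Round 1 — N9 at 170 > 150. N9 snaps.
  N9 sheds 170 kN to N27: 170 each.
    N27: 100+170 = 270 > 120
Round 2 — N27 snaps.
  N27 sheds 270 kN to N19, N28, N4, N5: 67 each (2 lost).
    N19: 90+67 = 157 > 110
    N28: 30+67 = 97 ≤ 100
    N4: 70+67 = 137 ≤ 140
    N5: 90+67 = 157 > 150
Round 3 — N19, N5 snap.
  N19 sheds 157 kN to N13: 157 each.
    N13: 130+157 = 287 > 150
  N5 sheds 157 kN to N13, N25: 78 each (1 lost).
    N13: 287+78 = 365 > 150
    N25: 110+78 = 188 > 140
Round 4 — N13, N25 snap.
  N13 sheds 365 kN: no online neighbours, lost.
  N25 sheds 188 kN to N4: 188 each.
    N4: 137+188 = 325 > 140
Round 5 — N4 snaps.
  N4 sheds 325 kN to N28: 325 each.
    N28: 97+325 = 422 > 100
Round 6 — N28 snaps.
  N28 sheds 422 kN: no online neighbours, lost.
No further breaks.

none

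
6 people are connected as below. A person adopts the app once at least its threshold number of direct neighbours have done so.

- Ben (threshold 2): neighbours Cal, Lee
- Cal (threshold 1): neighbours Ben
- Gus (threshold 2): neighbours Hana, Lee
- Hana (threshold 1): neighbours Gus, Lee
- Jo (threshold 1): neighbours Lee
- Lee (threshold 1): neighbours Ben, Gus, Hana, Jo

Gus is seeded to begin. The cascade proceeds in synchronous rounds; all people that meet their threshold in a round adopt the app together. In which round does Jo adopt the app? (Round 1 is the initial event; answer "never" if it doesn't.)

Round 1 — Gus adopts the app (initial).
Round 2 — checking thresholds:
  Hana: 1 of 2 neighbours ≥ 1, adopts the app.
  Lee: 1 of 4 neighbours ≥ 1, adopts the app.
Round 3 — checking thresholds:
  Ben: 1 of 2 neighbours < 2, not yet.
  Jo: 1 of 1 neighbours ≥ 1, adopts the app.
Round 4 — no new adoptions; cascade stops.

3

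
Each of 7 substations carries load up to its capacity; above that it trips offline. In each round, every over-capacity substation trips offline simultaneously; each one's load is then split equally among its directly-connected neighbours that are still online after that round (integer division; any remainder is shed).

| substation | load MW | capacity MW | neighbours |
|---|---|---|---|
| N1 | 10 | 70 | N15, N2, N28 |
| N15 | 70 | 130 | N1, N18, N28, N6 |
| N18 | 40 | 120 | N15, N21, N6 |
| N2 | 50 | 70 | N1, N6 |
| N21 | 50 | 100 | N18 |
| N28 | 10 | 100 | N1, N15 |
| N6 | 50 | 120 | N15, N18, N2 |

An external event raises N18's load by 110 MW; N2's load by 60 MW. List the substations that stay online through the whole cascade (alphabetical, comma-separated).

Round 1 — N18 at 150 > 120; N2 at 110 > 70. N18, N2 trip offline.
  N18 sheds 150 MW to N15, N21, N6: 50 each.
    N15: 70+50 = 120 ≤ 130
    N21: 50+50 = 100 ≤ 100
    N6: 50+50 = 100 ≤ 120
  N2 sheds 110 MW to N1, N6: 55 each.
    N1: 10+55 = 65 ≤ 70
    N6: 100+55 = 155 > 120
Round 2 — N6 trips offline.
  N6 sheds 155 MW to N15: 155 each.
    N15: 120+155 = 275 > 130
Round 3 — N15 trips offline.
  N15 sheds 275 MW to N1, N28: 137 each (1 lost).
    N1: 65+137 = 202 > 70
    N28: 10+137 = 147 > 100
Round 4 — N1, N28 trip offline.
  N1 sheds 202 MW: no online neighbours, lost.
  N28 sheds 147 MW: no online neighbours, lost.
No further trips.

N21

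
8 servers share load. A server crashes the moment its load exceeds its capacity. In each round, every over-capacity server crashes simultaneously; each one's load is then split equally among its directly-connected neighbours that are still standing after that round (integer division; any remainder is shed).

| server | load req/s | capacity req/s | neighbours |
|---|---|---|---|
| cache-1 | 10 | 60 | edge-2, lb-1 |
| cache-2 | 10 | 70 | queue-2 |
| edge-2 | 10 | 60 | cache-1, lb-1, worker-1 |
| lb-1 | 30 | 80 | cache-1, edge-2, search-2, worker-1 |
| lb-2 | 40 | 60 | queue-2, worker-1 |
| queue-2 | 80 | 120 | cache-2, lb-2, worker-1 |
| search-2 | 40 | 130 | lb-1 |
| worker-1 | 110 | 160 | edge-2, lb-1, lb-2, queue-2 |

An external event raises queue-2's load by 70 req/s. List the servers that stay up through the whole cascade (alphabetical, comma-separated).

cache-2, search-2

Round 1 — queue-2 at 150 > 120. queue-2 crashes.
  queue-2 sheds 150 req/s to cache-2, lb-2, worker-1: 50 each.
    cache-2: 10+50 = 60 ≤ 70
    lb-2: 40+50 = 90 > 60
    worker-1: 110+50 = 160 ≤ 160
Round 2 — lb-2 crashes.
  lb-2 sheds 90 req/s to worker-1: 90 each.
    worker-1: 160+90 = 250 > 160
Round 3 — worker-1 crashes.
  worker-1 sheds 250 req/s to edge-2, lb-1: 125 each.
    edge-2: 10+125 = 135 > 60
    lb-1: 30+125 = 155 > 80
Round 4 — edge-2, lb-1 crash.
  edge-2 sheds 135 req/s to cache-1: 135 each.
    cache-1: 10+135 = 145 > 60
  lb-1 sheds 155 req/s to cache-1, search-2: 77 each (1 lost).
    cache-1: 145+77 = 222 > 60
    search-2: 40+77 = 117 ≤ 130
Round 5 — cache-1 crashes.
  cache-1 sheds 222 req/s: no online neighbours, lost.
No further crashes.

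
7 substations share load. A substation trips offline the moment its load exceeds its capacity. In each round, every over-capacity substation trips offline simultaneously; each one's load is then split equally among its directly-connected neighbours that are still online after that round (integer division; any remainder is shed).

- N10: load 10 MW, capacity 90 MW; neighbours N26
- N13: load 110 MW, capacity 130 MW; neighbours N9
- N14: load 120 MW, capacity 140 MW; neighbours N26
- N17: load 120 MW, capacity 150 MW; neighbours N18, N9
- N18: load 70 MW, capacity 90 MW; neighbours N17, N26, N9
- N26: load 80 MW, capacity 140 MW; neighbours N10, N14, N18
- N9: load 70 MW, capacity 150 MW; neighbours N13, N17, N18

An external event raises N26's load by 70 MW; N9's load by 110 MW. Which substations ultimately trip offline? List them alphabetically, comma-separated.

Round 1 — N26 at 150 > 140; N9 at 180 > 150. N26, N9 trip offline.
  N26 sheds 150 MW to N10, N14, N18: 50 each.
    N10: 10+50 = 60 ≤ 90
    N14: 120+50 = 170 > 140
    N18: 70+50 = 120 > 90
  N9 sheds 180 MW to N13, N17, N18: 60 each.
    N13: 110+60 = 170 > 130
    N17: 120+60 = 180 > 150
    N18: 120+60 = 180 > 90
Round 2 — N13, N14, N17, N18 trip offline.
  N13 sheds 170 MW: no online neighbours, lost.
  N14 sheds 170 MW: no online neighbours, lost.
  N17 sheds 180 MW: no online neighbours, lost.
  N18 sheds 180 MW: no online neighbours, lost.
No further trips.

N13, N14, N17, N18, N26, N9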